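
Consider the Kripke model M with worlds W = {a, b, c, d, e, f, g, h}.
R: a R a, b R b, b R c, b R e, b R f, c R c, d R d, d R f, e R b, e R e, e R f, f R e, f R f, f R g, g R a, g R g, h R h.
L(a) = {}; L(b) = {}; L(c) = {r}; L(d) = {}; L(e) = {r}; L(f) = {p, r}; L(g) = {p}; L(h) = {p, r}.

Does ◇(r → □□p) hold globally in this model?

Recall that □ψ holds at a world iff ψ holds at every accessible world, and ◇ψ holds iff ψ holds at some accessible world.
Let φ = ◇(r → □□p). Evaluate φ at each world:
  a (successors {a}): φ is true.
  b (successors {b, c, e, f}): φ is true.
  c (successors {c}): φ is false.
  d (successors {d, f}): φ is true.
  e (successors {b, e, f}): φ is true.
  f (successors {e, f, g}): φ is true.
  g (successors {a, g}): φ is true.
  h (successors {h}): φ is true.
Detail at c (counterexample):
  At c: ◇(r → □□p) requires r → □□p at some successor in {c}.
    At c: r → □□p is false.
  So ◇(r → □□p) is false at c.

No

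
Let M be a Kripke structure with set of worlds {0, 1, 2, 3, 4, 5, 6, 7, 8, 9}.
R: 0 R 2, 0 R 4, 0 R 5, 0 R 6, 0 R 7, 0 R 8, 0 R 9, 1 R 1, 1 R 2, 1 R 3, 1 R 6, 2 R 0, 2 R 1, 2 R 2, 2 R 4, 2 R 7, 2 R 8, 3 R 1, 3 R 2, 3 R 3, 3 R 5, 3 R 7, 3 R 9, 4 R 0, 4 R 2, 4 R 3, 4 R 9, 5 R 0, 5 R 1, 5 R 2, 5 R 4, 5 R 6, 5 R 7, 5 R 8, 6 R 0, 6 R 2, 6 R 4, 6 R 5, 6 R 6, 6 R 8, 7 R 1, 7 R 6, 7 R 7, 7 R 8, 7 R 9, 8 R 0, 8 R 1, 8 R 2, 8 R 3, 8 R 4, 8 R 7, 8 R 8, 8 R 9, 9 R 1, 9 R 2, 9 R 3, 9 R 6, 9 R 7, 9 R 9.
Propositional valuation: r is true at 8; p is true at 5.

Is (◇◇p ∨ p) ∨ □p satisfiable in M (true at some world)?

Let φ = (◇◇p ∨ p) ∨ □p. Evaluate φ at each world:
  0 (successors {2, 4, 5, 6, 7, 8, 9}): φ is true.
  1 (successors {1, 2, 3, 6}): φ is true.
  2 (successors {0, 1, 2, 4, 7, 8}): φ is true.
  3 (successors {1, 2, 3, 5, 7, 9}): φ is true.
  4 (successors {0, 2, 3, 9}): φ is true.
  5 (successors {0, 1, 2, 4, 6, 7, 8}): φ is true.
  6 (successors {0, 2, 4, 5, 6, 8}): φ is true.
  7 (successors {1, 6, 7, 8, 9}): φ is true.
  8 (successors {0, 1, 2, 3, 4, 7, 8, 9}): φ is true.
  9 (successors {1, 2, 3, 6, 7, 9}): φ is true.
Detail at 0 (witness):
  At 0: ◇◇p ∨ p is true, □p is false, so (◇◇p ∨ p) ∨ □p is true.
    At 0: ◇◇p is true, p is false, so ◇◇p ∨ p is true.
      At 0: ◇◇p requires ◇p at some successor in {2, 4, 5, 6, 7, 8, 9}.
        ◇p holds at 6, so ◇◇p is true at 0.
    At 0: □p requires p at every successor {2, 4, 5, 6, 7, 8, 9}.
      p fails at 2, so □p is false at 0.

Yes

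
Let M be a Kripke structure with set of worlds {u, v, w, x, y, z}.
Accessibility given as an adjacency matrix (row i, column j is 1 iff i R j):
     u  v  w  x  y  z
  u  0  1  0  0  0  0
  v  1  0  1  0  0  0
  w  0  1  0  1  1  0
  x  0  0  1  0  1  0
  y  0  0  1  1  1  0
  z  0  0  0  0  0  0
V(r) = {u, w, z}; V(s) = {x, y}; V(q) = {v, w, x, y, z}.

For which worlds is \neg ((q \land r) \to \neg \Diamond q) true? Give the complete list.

Recall that \Diamond ψ holds at a world iff ψ holds at some accessible world.
Let φ = \neg ((q \land r) \to \neg \Diamond q). Evaluate φ at each world:
  u (successors {v}): φ is false.
  v (successors {u, w}): φ is false.
  w (successors {v, x, y}): φ is true.
  x (successors {w, y}): φ is false.
  y (successors {w, x, y}): φ is false.
  z (successors ∅): φ is false.
For instance, at w:
  At w: (q \land r) \to \neg \Diamond q is false, so \neg ((q \land r) \to \neg \Diamond q) is true.
    At w: q \land r is true, \neg \Diamond q is false, so (q \land r) \to \neg \Diamond q is false.
      At w: \Diamond q is true, so \neg \Diamond q is false.
Satisfying worlds: {w}

w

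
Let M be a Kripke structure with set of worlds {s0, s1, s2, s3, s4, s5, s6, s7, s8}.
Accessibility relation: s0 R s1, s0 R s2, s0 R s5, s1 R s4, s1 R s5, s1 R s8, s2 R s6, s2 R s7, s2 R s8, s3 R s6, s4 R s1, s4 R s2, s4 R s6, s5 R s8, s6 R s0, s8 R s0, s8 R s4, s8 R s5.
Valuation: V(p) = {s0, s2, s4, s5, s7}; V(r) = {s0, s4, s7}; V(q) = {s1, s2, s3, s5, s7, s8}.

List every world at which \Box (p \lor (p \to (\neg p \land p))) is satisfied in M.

Let φ = \Box (p \lor (p \to (\neg p \land p))). Evaluate φ at each world:
  s0 (successors {s1, s2, s5}): φ is true.
  s1 (successors {s4, s5, s8}): φ is true.
  s2 (successors {s6, s7, s8}): φ is true.
  s3 (successors {s6}): φ is true.
  s4 (successors {s1, s2, s6}): φ is true.
  s5 (successors {s8}): φ is true.
  s6 (successors {s0}): φ is true.
  s7 (successors ∅): φ is true.
  s8 (successors {s0, s4, s5}): φ is true.
For instance, at s2:
  At s2: \Box (p \lor (p \to (\neg p \land p))) requires p \lor (p \to (\neg p \land p)) at every successor {s6, s7, s8}.
    At s6: p \lor (p \to (\neg p \land p)) is true.
    At s7: p \lor (p \to (\neg p \land p)) is true.
    At s8: p \lor (p \to (\neg p \land p)) is true.
  So \Box (p \lor (p \to (\neg p \land p))) is true at s2.
Satisfying worlds: {s0, s1, s2, s3, s4, s5, s6, s7, s8}

s0, s1, s2, s3, s4, s5, s6, s7, s8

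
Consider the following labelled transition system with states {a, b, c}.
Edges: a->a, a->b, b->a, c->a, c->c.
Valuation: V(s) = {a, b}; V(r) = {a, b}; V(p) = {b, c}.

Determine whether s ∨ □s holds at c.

Recall that □ψ holds at a world iff ψ holds at every accessible world, and ◇ψ holds iff ψ holds at some accessible world.
At c: s is false, □s is false, so s ∨ □s is false.
  At c: □s requires s at every successor {a, c}.
    s fails at c, so □s is false at c.

No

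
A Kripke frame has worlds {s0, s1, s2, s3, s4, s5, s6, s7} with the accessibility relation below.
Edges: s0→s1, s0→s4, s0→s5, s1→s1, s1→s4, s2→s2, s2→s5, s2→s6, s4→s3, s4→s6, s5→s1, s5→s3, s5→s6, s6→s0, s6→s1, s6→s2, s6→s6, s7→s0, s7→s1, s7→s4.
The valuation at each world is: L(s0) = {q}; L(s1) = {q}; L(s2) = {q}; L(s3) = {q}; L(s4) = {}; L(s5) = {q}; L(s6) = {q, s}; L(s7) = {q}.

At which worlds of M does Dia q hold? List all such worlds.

s0, s1, s2, s4, s5, s6, s7

Recall that Dia ψ holds at a world iff ψ holds at some accessible world.
Let φ = Dia q. Evaluate φ at each world:
  s0 (successors {s1, s4, s5}): φ is true.
  s1 (successors {s1, s4}): φ is true.
  s2 (successors {s2, s5, s6}): φ is true.
  s3 (successors ∅): φ is false.
  s4 (successors {s3, s6}): φ is true.
  s5 (successors {s1, s3, s6}): φ is true.
  s6 (successors {s0, s1, s2, s6}): φ is true.
  s7 (successors {s0, s1, s4}): φ is true.
For instance, at s2:
  At s2: Dia q requires q at some successor in {s2, s5, s6}.
    q holds at s2, so Dia q is true at s2.
Satisfying worlds: {s0, s1, s2, s4, s5, s6, s7}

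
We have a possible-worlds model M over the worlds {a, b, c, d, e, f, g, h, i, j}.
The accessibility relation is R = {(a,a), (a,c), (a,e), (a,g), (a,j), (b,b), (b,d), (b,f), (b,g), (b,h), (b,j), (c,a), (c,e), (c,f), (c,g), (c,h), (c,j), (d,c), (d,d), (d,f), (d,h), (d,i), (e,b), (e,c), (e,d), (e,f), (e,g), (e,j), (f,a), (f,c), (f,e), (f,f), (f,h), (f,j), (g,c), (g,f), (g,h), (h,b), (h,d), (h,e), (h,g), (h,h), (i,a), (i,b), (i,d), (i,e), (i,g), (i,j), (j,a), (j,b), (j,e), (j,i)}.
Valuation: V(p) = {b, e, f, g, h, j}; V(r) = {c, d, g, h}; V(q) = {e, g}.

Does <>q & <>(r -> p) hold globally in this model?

No

Recall that <>ψ holds at a world iff ψ holds at some accessible world.
Let φ = <>q & <>(r -> p). Evaluate φ at each world:
  a (successors {a, c, e, g, j}): φ is true.
  b (successors {b, d, f, g, h, j}): φ is true.
  c (successors {a, e, f, g, h, j}): φ is true.
  d (successors {c, d, f, h, i}): φ is false.
  e (successors {b, c, d, f, g, j}): φ is true.
  f (successors {a, c, e, f, h, j}): φ is true.
  g (successors {c, f, h}): φ is false.
  h (successors {b, d, e, g, h}): φ is true.
  i (successors {a, b, d, e, g, j}): φ is true.
  j (successors {a, b, e, i}): φ is true.
Detail at d (counterexample):
  At d: <>q is false, <>(r -> p) is true, so <>q & <>(r -> p) is false.
    At d: <>q requires q at some successor in {c, d, f, h, i}.
      At c: q is false.
      At d: q is false.
      At f: q is false.
      At h: q is false.
      At i: q is false.
    So <>q is false at d.
    At d: <>(r -> p) requires r -> p at some successor in {c, d, f, h, i}.
      r -> p holds at f, so <>(r -> p) is true at d.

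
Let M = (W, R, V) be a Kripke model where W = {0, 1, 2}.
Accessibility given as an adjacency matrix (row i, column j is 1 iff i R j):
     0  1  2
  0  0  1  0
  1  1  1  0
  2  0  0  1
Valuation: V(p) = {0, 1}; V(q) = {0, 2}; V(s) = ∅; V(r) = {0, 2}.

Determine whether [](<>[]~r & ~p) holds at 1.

No

At 1: [](<>[]~r & ~p) requires <>[]~r & ~p at every successor {0, 1}.
  <>[]~r & ~p fails at 0, so [](<>[]~r & ~p) is false at 1.
    At 0: <>[]~r is false, ~p is false, so <>[]~r & ~p is false.
      At 0: <>[]~r requires []~r at some successor in {1}.
        At 1: []~r is false.
      So <>[]~r is false at 0.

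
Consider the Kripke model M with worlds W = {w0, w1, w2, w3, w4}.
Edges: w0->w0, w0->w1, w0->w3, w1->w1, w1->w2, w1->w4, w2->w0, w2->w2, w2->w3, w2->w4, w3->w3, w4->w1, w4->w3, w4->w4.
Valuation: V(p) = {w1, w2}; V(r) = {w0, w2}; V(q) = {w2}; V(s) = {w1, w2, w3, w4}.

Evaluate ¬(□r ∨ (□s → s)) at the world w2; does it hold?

No

Recall that □ψ holds at a world iff ψ holds at every accessible world, and ◇ψ holds iff ψ holds at some accessible world.
At w2: □r ∨ (□s → s) is true, so ¬(□r ∨ (□s → s)) is false.
  At w2: □r is false, □s → s is true, so □r ∨ (□s → s) is true.
    At w2: □r requires r at every successor {w0, w2, w3, w4}.
      r fails at w3, so □r is false at w2.
    At w2: □s is false, s is true, so □s → s is true.
      At w2: □s requires s at every successor {w0, w2, w3, w4}.
        s fails at w0, so □s is false at w2.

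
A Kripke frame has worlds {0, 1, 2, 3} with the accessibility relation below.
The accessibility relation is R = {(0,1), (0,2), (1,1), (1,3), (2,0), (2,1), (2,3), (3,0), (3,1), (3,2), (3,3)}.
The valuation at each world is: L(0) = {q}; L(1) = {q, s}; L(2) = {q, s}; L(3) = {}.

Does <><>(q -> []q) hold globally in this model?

Let φ = <><>(q -> []q). Evaluate φ at each world:
  0 (successors {1, 2}): φ is true.
  1 (successors {1, 3}): φ is true.
  2 (successors {0, 1, 3}): φ is true.
  3 (successors {0, 1, 2, 3}): φ is true.
For instance, at 3:
  At 3: <><>(q -> []q) requires <>(q -> []q) at some successor in {0, 1, 2, 3}.
    <>(q -> []q) holds at 1, so <><>(q -> []q) is true at 3.
      At 1: <>(q -> []q) requires q -> []q at some successor in {1, 3}.
        q -> []q holds at 3, so <>(q -> []q) is true at 1.

Yes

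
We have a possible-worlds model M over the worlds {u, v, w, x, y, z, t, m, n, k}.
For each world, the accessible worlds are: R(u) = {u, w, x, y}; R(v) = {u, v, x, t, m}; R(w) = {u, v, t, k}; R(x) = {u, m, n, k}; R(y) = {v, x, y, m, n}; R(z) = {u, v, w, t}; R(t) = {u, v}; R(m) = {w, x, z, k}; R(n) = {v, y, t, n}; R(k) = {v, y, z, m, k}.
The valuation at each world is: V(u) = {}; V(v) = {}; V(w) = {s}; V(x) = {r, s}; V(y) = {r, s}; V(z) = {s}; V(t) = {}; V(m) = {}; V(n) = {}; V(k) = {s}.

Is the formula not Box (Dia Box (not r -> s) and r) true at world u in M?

Yes

At u: Box (Dia Box (not r -> s) and r) is false, so not Box (Dia Box (not r -> s) and r) is true.
  At u: Box (Dia Box (not r -> s) and r) requires Dia Box (not r -> s) and r at every successor {u, w, x, y}.
    Dia Box (not r -> s) and r fails at u, so Box (Dia Box (not r -> s) and r) is false at u.
      At u: Dia Box (not r -> s) is false, r is false, so Dia Box (not r -> s) and r is false.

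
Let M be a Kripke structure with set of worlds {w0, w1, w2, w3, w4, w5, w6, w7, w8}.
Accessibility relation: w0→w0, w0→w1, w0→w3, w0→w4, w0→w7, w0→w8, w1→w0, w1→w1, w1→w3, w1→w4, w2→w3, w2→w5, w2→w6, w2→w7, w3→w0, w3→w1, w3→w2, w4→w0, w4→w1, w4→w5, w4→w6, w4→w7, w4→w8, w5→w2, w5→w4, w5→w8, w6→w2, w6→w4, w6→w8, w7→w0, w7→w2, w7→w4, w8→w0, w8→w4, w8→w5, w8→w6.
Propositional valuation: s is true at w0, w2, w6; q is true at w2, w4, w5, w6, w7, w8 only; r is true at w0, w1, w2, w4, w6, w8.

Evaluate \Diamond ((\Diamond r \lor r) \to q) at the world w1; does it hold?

At w1: \Diamond ((\Diamond r \lor r) \to q) requires (\Diamond r \lor r) \to q at some successor in {w0, w1, w3, w4}.
  (\Diamond r \lor r) \to q holds at w4, so \Diamond ((\Diamond r \lor r) \to q) is true at w1.
    At w4: \Diamond r \lor r is true, q is true, so (\Diamond r \lor r) \to q is true.
      At w4: \Diamond r is true, r is true, so \Diamond r \lor r is true.

Yes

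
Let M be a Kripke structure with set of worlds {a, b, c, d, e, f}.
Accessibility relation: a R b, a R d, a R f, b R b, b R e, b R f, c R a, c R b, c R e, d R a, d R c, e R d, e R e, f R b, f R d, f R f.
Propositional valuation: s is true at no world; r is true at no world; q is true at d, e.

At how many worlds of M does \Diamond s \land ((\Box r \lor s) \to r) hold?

0

Let φ = \Diamond s \land ((\Box r \lor s) \to r). Evaluate φ at each world:
  a (successors {b, d, f}): φ is false.
  b (successors {b, e, f}): φ is false.
  c (successors {a, b, e}): φ is false.
  d (successors {a, c}): φ is false.
  e (successors {d, e}): φ is false.
  f (successors {b, d, f}): φ is false.
For instance, at b:
  At b: \Diamond s is false, (\Box r \lor s) \to r is true, so \Diamond s \land ((\Box r \lor s) \to r) is false.
    At b: \Diamond s requires s at some successor in {b, e, f}.
      At b: s is false.
      At e: s is false.
      At f: s is false.
    So \Diamond s is false at b.
    At b: \Box r \lor s is false, r is false, so (\Box r \lor s) \to r is true.
      At b: \Box r is false, s is false, so \Box r \lor s is false.
Satisfying worlds: none.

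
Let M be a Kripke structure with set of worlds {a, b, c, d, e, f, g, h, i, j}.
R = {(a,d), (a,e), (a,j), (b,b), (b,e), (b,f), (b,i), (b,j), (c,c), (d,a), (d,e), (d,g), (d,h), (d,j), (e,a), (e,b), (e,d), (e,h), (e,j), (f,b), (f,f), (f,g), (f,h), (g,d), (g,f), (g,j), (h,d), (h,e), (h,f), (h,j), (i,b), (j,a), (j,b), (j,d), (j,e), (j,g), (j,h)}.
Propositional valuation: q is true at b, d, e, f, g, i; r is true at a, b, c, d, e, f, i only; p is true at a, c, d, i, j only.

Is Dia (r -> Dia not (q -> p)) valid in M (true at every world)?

Let φ = Dia (r -> Dia not (q -> p)). Evaluate φ at each world:
  a (successors {d, e, j}): φ is true.
  b (successors {b, e, f, i, j}): φ is true.
  c (successors {c}): φ is false.
  d (successors {a, e, g, h, j}): φ is true.
  e (successors {a, b, d, h, j}): φ is true.
  f (successors {b, f, g, h}): φ is true.
  g (successors {d, f, j}): φ is true.
  h (successors {d, e, f, j}): φ is true.
  i (successors {b}): φ is true.
  j (successors {a, b, d, e, g, h}): φ is true.
Detail at c (counterexample):
  At c: Dia (r -> Dia not (q -> p)) requires r -> Dia not (q -> p) at some successor in {c}.
    At c: r -> Dia not (q -> p) is false.
  So Dia (r -> Dia not (q -> p)) is false at c.

No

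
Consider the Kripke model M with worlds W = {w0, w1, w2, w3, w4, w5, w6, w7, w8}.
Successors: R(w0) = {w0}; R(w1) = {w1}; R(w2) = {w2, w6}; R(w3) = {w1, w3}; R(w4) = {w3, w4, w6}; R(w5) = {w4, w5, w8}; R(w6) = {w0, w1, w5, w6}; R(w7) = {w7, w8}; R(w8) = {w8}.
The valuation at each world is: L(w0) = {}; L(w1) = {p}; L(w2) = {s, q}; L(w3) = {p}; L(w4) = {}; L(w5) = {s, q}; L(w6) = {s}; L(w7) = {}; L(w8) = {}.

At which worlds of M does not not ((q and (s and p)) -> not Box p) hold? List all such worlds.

w0, w1, w2, w3, w4, w5, w6, w7, w8

Recall that Box ψ holds at a world iff ψ holds at every accessible world, and Dia ψ holds iff ψ holds at some accessible world.
Let φ = not not ((q and (s and p)) -> not Box p). Evaluate φ at each world:
  w0 (successors {w0}): φ is true.
  w1 (successors {w1}): φ is true.
  w2 (successors {w2, w6}): φ is true.
  w3 (successors {w1, w3}): φ is true.
  w4 (successors {w3, w4, w6}): φ is true.
  w5 (successors {w4, w5, w8}): φ is true.
  w6 (successors {w0, w1, w5, w6}): φ is true.
  w7 (successors {w7, w8}): φ is true.
  w8 (successors {w8}): φ is true.
For instance, at w5:
  At w5: not ((q and (s and p)) -> not Box p) is false, so not not ((q and (s and p)) -> not Box p) is true.
    At w5: (q and (s and p)) -> not Box p is true, so not ((q and (s and p)) -> not Box p) is false.
      At w5: q and (s and p) is false, not Box p is true, so (q and (s and p)) -> not Box p is true.
Satisfying worlds: {w0, w1, w2, w3, w4, w5, w6, w7, w8}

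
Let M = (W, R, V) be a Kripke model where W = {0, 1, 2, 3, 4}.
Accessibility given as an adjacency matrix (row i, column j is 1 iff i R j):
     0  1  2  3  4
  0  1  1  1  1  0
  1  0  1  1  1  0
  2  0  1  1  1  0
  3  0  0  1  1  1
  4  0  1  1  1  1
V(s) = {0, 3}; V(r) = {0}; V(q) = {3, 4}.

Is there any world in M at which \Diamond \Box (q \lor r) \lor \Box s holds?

No

Let φ = \Diamond \Box (q \lor r) \lor \Box s. Evaluate φ at each world:
  0 (successors {0, 1, 2, 3}): φ is false.
  1 (successors {1, 2, 3}): φ is false.
  2 (successors {1, 2, 3}): φ is false.
  3 (successors {2, 3, 4}): φ is false.
  4 (successors {1, 2, 3, 4}): φ is false.
For instance, at 0:
  At 0: \Diamond \Box (q \lor r) is false, \Box s is false, so \Diamond \Box (q \lor r) \lor \Box s is false.
    At 0: \Diamond \Box (q \lor r) requires \Box (q \lor r) at some successor in {0, 1, 2, 3}.
      At 0: \Box (q \lor r) is false.
      At 1: \Box (q \lor r) is false.
      At 2: \Box (q \lor r) is false.
      At 3: \Box (q \lor r) is false.
    So \Diamond \Box (q \lor r) is false at 0.
    At 0: \Box s requires s at every successor {0, 1, 2, 3}.
      s fails at 1, so \Box s is false at 0.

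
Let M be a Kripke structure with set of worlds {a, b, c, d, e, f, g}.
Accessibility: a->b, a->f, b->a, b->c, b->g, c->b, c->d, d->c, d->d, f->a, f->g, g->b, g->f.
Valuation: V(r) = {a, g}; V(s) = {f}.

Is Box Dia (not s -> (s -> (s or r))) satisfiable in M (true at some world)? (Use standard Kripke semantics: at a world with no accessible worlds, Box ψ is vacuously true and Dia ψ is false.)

Yes

Let φ = Box Dia (not s -> (s -> (s or r))). Evaluate φ at each world:
  a (successors {b, f}): φ is true.
  b (successors {a, c, g}): φ is true.
  c (successors {b, d}): φ is true.
  d (successors {c, d}): φ is true.
  e (successors ∅): φ is true.
  f (successors {a, g}): φ is true.
  g (successors {b, f}): φ is true.
Detail at a (witness):
  At a: Box Dia (not s -> (s -> (s or r))) requires Dia (not s -> (s -> (s or r))) at every successor {b, f}.
      At b: Dia (not s -> (s -> (s or r))) requires not s -> (s -> (s or r)) at some successor in {a, c, g}.
        not s -> (s -> (s or r)) holds at a, so Dia (not s -> (s -> (s or r))) is true at b.
      At f: Dia (not s -> (s -> (s or r))) requires not s -> (s -> (s or r)) at some successor in {a, g}.
        not s -> (s -> (s or r)) holds at a, so Dia (not s -> (s -> (s or r))) is true at f.
  So Box Dia (not s -> (s -> (s or r))) is true at a.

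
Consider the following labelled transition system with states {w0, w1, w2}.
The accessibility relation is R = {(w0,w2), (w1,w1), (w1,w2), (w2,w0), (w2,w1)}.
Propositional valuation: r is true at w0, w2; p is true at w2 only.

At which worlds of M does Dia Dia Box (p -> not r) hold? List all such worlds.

Let φ = Dia Dia Box (p -> not r). Evaluate φ at each world:
  w0 (successors {w2}): φ is false.
  w1 (successors {w1, w2}): φ is true.
  w2 (successors {w0, w1}): φ is true.
For instance, at w0:
  At w0: Dia Dia Box (p -> not r) requires Dia Box (p -> not r) at some successor in {w2}.
    At w2: Dia Box (p -> not r) is false.
  So Dia Dia Box (p -> not r) is false at w0.
Satisfying worlds: {w1, w2}

w1, w2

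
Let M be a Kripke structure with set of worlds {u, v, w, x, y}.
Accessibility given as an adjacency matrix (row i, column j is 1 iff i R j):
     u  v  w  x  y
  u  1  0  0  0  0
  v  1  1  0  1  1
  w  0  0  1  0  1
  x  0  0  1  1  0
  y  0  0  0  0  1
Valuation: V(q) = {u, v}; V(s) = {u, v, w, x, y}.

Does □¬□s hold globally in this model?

Let φ = □¬□s. Evaluate φ at each world:
  u (successors {u}): φ is false.
  v (successors {u, v, x, y}): φ is false.
  w (successors {w, y}): φ is false.
  x (successors {w, x}): φ is false.
  y (successors {y}): φ is false.
Detail at u (counterexample):
  At u: □¬□s requires ¬□s at every successor {u}.
    ¬□s fails at u, so □¬□s is false at u.
      At u: □s is true, so ¬□s is false.

No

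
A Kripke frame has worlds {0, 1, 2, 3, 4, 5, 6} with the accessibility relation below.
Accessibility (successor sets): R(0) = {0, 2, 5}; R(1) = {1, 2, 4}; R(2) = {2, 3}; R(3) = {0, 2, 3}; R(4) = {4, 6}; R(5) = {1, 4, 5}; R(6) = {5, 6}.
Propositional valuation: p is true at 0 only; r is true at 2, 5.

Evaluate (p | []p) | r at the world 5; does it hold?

At 5: p | []p is false, r is true, so (p | []p) | r is true.
  At 5: p is false, []p is false, so p | []p is false.
    At 5: []p requires p at every successor {1, 4, 5}.
      p fails at 1, so []p is false at 5.

Yes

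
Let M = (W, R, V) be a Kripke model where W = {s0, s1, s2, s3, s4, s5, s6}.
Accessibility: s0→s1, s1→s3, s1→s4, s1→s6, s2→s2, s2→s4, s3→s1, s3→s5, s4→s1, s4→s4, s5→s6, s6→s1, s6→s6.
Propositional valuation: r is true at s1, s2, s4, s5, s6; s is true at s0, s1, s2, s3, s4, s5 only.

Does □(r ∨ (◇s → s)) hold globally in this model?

Yes

Let φ = □(r ∨ (◇s → s)). Evaluate φ at each world:
  s0 (successors {s1}): φ is true.
  s1 (successors {s3, s4, s6}): φ is true.
  s2 (successors {s2, s4}): φ is true.
  s3 (successors {s1, s5}): φ is true.
  s4 (successors {s1, s4}): φ is true.
  s5 (successors {s6}): φ is true.
  s6 (successors {s1, s6}): φ is true.
For instance, at s1:
  At s1: □(r ∨ (◇s → s)) requires r ∨ (◇s → s) at every successor {s3, s4, s6}.
      At s3: r is false, ◇s → s is true, so r ∨ (◇s → s) is true.
      At s4: r is true, ◇s → s is true, so r ∨ (◇s → s) is true.
      At s6: r is true, ◇s → s is false, so r ∨ (◇s → s) is true.
  So □(r ∨ (◇s → s)) is true at s1.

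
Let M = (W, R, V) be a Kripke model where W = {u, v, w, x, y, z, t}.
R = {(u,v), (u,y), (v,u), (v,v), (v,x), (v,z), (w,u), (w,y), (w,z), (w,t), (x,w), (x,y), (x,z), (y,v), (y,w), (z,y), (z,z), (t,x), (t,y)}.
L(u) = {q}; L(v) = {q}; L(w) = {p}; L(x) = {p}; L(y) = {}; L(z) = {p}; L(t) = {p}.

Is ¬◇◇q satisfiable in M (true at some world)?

Let φ = ¬◇◇q. Evaluate φ at each world:
  u (successors {v, y}): φ is false.
  v (successors {u, v, x, z}): φ is false.
  w (successors {u, y, z, t}): φ is false.
  x (successors {w, y, z}): φ is false.
  y (successors {v, w}): φ is false.
  z (successors {y, z}): φ is false.
  t (successors {x, y}): φ is false.
For instance, at t:
  At t: ◇◇q is true, so ¬◇◇q is false.
    At t: ◇◇q requires ◇q at some successor in {x, y}.
      ◇q holds at y, so ◇◇q is true at t.

No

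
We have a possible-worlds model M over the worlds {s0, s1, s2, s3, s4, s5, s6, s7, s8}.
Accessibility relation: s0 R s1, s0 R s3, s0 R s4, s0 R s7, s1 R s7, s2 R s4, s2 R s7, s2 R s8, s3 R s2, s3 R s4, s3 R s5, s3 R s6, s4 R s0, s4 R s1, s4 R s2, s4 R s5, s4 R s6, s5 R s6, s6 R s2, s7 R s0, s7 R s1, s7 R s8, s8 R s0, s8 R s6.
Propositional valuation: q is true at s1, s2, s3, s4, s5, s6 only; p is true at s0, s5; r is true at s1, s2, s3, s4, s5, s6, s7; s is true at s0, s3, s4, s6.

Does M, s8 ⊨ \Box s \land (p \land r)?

No

Recall that \Box ψ holds at a world iff ψ holds at every accessible world, and \Diamond ψ holds iff ψ holds at some accessible world.
At s8: \Box s is true, p \land r is false, so \Box s \land (p \land r) is false.
  At s8: \Box s requires s at every successor {s0, s6}.
    At s0: s is true.
    At s6: s is true.
  So \Box s is true at s8.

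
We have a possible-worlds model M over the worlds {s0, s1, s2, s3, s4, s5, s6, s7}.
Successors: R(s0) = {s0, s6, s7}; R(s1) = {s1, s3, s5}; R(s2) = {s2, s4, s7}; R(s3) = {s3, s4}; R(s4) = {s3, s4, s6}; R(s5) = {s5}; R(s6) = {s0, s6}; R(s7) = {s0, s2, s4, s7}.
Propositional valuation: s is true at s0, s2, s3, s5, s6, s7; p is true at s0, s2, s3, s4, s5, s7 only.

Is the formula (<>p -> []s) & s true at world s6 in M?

Yes

At s6: <>p -> []s is true, s is true, so (<>p -> []s) & s is true.
  At s6: <>p is true, []s is true, so <>p -> []s is true.
    At s6: <>p requires p at some successor in {s0, s6}.
      p holds at s0, so <>p is true at s6.
    At s6: []s requires s at every successor {s0, s6}.
      At s0: s is true.
      At s6: s is true.
    So []s is true at s6.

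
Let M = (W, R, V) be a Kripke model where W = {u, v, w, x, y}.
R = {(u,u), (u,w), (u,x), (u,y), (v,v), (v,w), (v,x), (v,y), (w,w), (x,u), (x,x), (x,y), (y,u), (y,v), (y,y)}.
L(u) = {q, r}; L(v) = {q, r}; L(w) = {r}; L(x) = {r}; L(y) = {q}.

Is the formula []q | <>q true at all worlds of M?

Let φ = []q | <>q. Evaluate φ at each world:
  u (successors {u, w, x, y}): φ is true.
  v (successors {v, w, x, y}): φ is true.
  w (successors {w}): φ is false.
  x (successors {u, x, y}): φ is true.
  y (successors {u, v, y}): φ is true.
Detail at w (counterexample):
  At w: []q is false, <>q is false, so []q | <>q is false.
    At w: []q requires q at every successor {w}.
      q fails at w, so []q is false at w.
    At w: <>q requires q at some successor in {w}.
      At w: q is false.
    So <>q is false at w.

No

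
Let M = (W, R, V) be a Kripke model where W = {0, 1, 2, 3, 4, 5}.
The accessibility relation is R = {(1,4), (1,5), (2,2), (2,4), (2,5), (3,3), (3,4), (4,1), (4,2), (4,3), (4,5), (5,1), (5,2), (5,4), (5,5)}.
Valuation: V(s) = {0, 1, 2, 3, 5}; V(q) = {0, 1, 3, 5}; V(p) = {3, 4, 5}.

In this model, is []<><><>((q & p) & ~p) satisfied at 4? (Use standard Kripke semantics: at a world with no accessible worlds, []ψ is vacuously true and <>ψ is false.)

No

At 4: []<><><>((q & p) & ~p) requires <><><>((q & p) & ~p) at every successor {1, 2, 3, 5}.
  <><><>((q & p) & ~p) fails at 1, so []<><><>((q & p) & ~p) is false at 4.
    At 1: <><><>((q & p) & ~p) requires <><>((q & p) & ~p) at some successor in {4, 5}.
      At 4: <><>((q & p) & ~p) is false.
      At 5: <><>((q & p) & ~p) is false.
    So <><><>((q & p) & ~p) is false at 1.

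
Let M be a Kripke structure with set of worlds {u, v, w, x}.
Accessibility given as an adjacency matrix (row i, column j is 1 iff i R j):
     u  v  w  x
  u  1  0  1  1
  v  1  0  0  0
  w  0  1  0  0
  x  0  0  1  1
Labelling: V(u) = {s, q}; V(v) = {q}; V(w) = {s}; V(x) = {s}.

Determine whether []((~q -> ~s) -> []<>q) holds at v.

At v: []((~q -> ~s) -> []<>q) requires (~q -> ~s) -> []<>q at every successor {u}.
  (~q -> ~s) -> []<>q fails at u, so []((~q -> ~s) -> []<>q) is false at v.
    At u: ~q -> ~s is true, []<>q is false, so (~q -> ~s) -> []<>q is false.
      At u: []<>q requires <>q at every successor {u, w, x}.
        <>q fails at x, so []<>q is false at u.

No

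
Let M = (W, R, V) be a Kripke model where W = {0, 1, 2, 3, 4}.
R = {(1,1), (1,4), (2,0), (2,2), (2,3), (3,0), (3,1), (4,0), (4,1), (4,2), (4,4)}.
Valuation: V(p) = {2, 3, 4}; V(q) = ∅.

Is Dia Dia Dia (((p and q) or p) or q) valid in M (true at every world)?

Recall that Dia ψ holds at a world iff ψ holds at some accessible world.
Let φ = Dia Dia Dia (((p and q) or p) or q). Evaluate φ at each world:
  0 (successors ∅): φ is false.
  1 (successors {1, 4}): φ is true.
  2 (successors {0, 2, 3}): φ is true.
  3 (successors {0, 1}): φ is true.
  4 (successors {0, 1, 2, 4}): φ is true.
Detail at 0 (counterexample):
  At 0: no accessible worlds, so Dia Dia Dia (((p and q) or p) or q) is false.

No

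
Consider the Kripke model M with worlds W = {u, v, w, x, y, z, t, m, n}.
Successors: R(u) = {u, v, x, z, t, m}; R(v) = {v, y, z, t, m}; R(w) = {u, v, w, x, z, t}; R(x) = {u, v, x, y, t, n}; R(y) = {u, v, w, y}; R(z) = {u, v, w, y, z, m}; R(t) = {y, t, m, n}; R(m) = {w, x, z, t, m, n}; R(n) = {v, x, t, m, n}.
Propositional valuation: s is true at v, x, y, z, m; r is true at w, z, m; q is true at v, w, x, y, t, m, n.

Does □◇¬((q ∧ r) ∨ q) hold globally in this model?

No

Let φ = □◇¬((q ∧ r) ∨ q). Evaluate φ at each world:
  u (successors {u, v, x, z, t, m}): φ is false.
  v (successors {v, y, z, t, m}): φ is false.
  w (successors {u, v, w, x, z, t}): φ is false.
  x (successors {u, v, x, y, t, n}): φ is false.
  y (successors {u, v, w, y}): φ is true.
  z (successors {u, v, w, y, z, m}): φ is true.
  t (successors {y, t, m, n}): φ is false.
  m (successors {w, x, z, t, m, n}): φ is false.
  n (successors {v, x, t, m, n}): φ is false.
Detail at u (counterexample):
  At u: □◇¬((q ∧ r) ∨ q) requires ◇¬((q ∧ r) ∨ q) at every successor {u, v, x, z, t, m}.
    ◇¬((q ∧ r) ∨ q) fails at t, so □◇¬((q ∧ r) ∨ q) is false at u.
      At t: ◇¬((q ∧ r) ∨ q) requires ¬((q ∧ r) ∨ q) at some successor in {y, t, m, n}.
        At y: ¬((q ∧ r) ∨ q) is false.
        At t: ¬((q ∧ r) ∨ q) is false.
        At m: ¬((q ∧ r) ∨ q) is false.
        At n: ¬((q ∧ r) ∨ q) is false.
      So ◇¬((q ∧ r) ∨ q) is false at t.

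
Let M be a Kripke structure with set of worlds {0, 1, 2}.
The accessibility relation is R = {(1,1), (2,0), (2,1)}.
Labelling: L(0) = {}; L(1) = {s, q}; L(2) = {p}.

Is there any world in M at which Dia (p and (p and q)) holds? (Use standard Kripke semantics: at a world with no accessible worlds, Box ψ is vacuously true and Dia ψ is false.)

No

Let φ = Dia (p and (p and q)). Evaluate φ at each world:
  0 (successors ∅): φ is false.
  1 (successors {1}): φ is false.
  2 (successors {0, 1}): φ is false.
For instance, at 1:
  At 1: Dia (p and (p and q)) requires p and (p and q) at some successor in {1}.
    At 1: p and (p and q) is false.
  So Dia (p and (p and q)) is false at 1.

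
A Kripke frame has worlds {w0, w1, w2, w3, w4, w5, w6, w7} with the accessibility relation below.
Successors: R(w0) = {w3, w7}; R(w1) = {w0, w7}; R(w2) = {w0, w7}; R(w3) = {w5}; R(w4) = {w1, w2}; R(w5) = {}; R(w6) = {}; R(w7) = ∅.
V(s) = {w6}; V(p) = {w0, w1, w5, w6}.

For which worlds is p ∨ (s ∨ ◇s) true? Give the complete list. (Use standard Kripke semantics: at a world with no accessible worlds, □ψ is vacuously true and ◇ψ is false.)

Let φ = p ∨ (s ∨ ◇s). Evaluate φ at each world:
  w0 (successors {w3, w7}): φ is true.
  w1 (successors {w0, w7}): φ is true.
  w2 (successors {w0, w7}): φ is false.
  w3 (successors {w5}): φ is false.
  w4 (successors {w1, w2}): φ is false.
  w5 (successors ∅): φ is true.
  w6 (successors ∅): φ is true.
  w7 (successors ∅): φ is false.
For instance, at w1:
  At w1: p is true, s ∨ ◇s is false, so p ∨ (s ∨ ◇s) is true.
    At w1: s is false, ◇s is false, so s ∨ ◇s is false.
      At w1: ◇s requires s at some successor in {w0, w7}.
        At w0: s is false.
        At w7: s is false.
      So ◇s is false at w1.
Satisfying worlds: {w0, w1, w5, w6}

w0, w1, w5, w6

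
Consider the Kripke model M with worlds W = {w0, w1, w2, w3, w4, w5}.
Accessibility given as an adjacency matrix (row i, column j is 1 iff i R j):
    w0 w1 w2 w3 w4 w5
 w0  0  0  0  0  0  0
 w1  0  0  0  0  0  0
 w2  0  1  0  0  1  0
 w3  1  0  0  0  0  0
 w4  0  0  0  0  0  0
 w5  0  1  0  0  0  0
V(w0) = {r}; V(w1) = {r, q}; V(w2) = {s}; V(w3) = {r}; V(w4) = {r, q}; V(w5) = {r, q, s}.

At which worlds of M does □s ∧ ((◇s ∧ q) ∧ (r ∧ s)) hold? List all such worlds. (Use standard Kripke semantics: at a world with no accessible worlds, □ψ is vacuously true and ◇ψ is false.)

none

Recall that □ψ holds at a world iff ψ holds at every accessible world, and ◇ψ holds iff ψ holds at some accessible world.
Let φ = □s ∧ ((◇s ∧ q) ∧ (r ∧ s)). Evaluate φ at each world:
  w0 (successors ∅): φ is false.
  w1 (successors ∅): φ is false.
  w2 (successors {w1, w4}): φ is false.
  w3 (successors {w0}): φ is false.
  w4 (successors ∅): φ is false.
  w5 (successors {w1}): φ is false.
For instance, at w3:
  At w3: □s is false, (◇s ∧ q) ∧ (r ∧ s) is false, so □s ∧ ((◇s ∧ q) ∧ (r ∧ s)) is false.
    At w3: □s requires s at every successor {w0}.
      s fails at w0, so □s is false at w3.
    At w3: ◇s ∧ q is false, r ∧ s is false, so (◇s ∧ q) ∧ (r ∧ s) is false.
      At w3: ◇s is false, q is false, so ◇s ∧ q is false.
Satisfying worlds: none.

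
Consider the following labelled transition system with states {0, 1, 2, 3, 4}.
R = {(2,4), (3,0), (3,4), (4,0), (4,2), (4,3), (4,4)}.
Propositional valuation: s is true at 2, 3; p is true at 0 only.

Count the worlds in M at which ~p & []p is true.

Let φ = ~p & []p. Evaluate φ at each world:
  0 (successors ∅): φ is false.
  1 (successors ∅): φ is true.
  2 (successors {4}): φ is false.
  3 (successors {0, 4}): φ is false.
  4 (successors {0, 2, 3, 4}): φ is false.
For instance, at 4:
  At 4: ~p is true, []p is false, so ~p & []p is false.
    At 4: []p requires p at every successor {0, 2, 3, 4}.
      p fails at 2, so []p is false at 4.
Satisfying worlds: {1}

1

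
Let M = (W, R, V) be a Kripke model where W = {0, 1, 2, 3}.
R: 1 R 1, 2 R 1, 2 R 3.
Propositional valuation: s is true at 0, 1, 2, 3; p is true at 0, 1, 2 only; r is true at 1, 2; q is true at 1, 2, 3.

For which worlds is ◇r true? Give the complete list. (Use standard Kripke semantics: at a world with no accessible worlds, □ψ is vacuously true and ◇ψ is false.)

Recall that ◇ψ holds at a world iff ψ holds at some accessible world.
Let φ = ◇r. Evaluate φ at each world:
  0 (successors ∅): φ is false.
  1 (successors {1}): φ is true.
  2 (successors {1, 3}): φ is true.
  3 (successors ∅): φ is false.
For instance, at 2:
  At 2: ◇r requires r at some successor in {1, 3}.
    r holds at 1, so ◇r is true at 2.
Satisfying worlds: {1, 2}

1, 2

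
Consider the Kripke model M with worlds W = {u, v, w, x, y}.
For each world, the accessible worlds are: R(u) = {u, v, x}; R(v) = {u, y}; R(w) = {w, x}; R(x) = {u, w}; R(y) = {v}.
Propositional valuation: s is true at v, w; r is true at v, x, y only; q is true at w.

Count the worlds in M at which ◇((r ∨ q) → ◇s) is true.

4

Let φ = ◇((r ∨ q) → ◇s). Evaluate φ at each world:
  u (successors {u, v, x}): φ is true.
  v (successors {u, y}): φ is true.
  w (successors {w, x}): φ is true.
  x (successors {u, w}): φ is true.
  y (successors {v}): φ is false.
For instance, at w:
  At w: ◇((r ∨ q) → ◇s) requires (r ∨ q) → ◇s at some successor in {w, x}.
    (r ∨ q) → ◇s holds at w, so ◇((r ∨ q) → ◇s) is true at w.
      At w: r ∨ q is true, ◇s is true, so (r ∨ q) → ◇s is true.
Satisfying worlds: {u, v, w, x}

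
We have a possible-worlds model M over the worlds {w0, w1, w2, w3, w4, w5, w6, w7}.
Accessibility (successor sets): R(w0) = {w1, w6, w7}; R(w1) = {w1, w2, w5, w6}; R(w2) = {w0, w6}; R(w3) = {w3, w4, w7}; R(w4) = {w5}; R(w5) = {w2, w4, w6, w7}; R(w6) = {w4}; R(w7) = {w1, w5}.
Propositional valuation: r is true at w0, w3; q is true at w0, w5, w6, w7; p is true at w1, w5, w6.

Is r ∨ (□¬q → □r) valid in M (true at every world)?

No

Let φ = r ∨ (□¬q → □r). Evaluate φ at each world:
  w0 (successors {w1, w6, w7}): φ is true.
  w1 (successors {w1, w2, w5, w6}): φ is true.
  w2 (successors {w0, w6}): φ is true.
  w3 (successors {w3, w4, w7}): φ is true.
  w4 (successors {w5}): φ is true.
  w5 (successors {w2, w4, w6, w7}): φ is true.
  w6 (successors {w4}): φ is false.
  w7 (successors {w1, w5}): φ is true.
Detail at w6 (counterexample):
  At w6: r is false, □¬q → □r is false, so r ∨ (□¬q → □r) is false.
    At w6: □¬q is true, □r is false, so □¬q → □r is false.
      At w6: □¬q requires ¬q at every successor {w4}.
        At w4: ¬q is true.
      So □¬q is true at w6.
      At w6: □r requires r at every successor {w4}.
        r fails at w4, so □r is false at w6.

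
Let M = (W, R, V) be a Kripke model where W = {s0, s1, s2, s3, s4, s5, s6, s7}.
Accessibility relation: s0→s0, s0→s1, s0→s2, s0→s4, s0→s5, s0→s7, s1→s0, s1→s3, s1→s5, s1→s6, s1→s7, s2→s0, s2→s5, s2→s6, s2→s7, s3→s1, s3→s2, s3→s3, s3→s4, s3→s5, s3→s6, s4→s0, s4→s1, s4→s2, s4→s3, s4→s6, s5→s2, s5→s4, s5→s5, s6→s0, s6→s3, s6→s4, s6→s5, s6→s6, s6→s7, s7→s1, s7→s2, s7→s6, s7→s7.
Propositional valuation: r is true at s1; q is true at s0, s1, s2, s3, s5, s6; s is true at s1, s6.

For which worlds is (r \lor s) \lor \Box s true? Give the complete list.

Recall that \Box ψ holds at a world iff ψ holds at every accessible world, and \Diamond ψ holds iff ψ holds at some accessible world.
Let φ = (r \lor s) \lor \Box s. Evaluate φ at each world:
  s0 (successors {s0, s1, s2, s4, s5, s7}): φ is false.
  s1 (successors {s0, s3, s5, s6, s7}): φ is true.
  s2 (successors {s0, s5, s6, s7}): φ is false.
  s3 (successors {s1, s2, s3, s4, s5, s6}): φ is false.
  s4 (successors {s0, s1, s2, s3, s6}): φ is false.
  s5 (successors {s2, s4, s5}): φ is false.
  s6 (successors {s0, s3, s4, s5, s6, s7}): φ is true.
  s7 (successors {s1, s2, s6, s7}): φ is false.
For instance, at s5:
  At s5: r \lor s is false, \Box s is false, so (r \lor s) \lor \Box s is false.
    At s5: \Box s requires s at every successor {s2, s4, s5}.
      s fails at s2, so \Box s is false at s5.
Satisfying worlds: {s1, s6}

s1, s6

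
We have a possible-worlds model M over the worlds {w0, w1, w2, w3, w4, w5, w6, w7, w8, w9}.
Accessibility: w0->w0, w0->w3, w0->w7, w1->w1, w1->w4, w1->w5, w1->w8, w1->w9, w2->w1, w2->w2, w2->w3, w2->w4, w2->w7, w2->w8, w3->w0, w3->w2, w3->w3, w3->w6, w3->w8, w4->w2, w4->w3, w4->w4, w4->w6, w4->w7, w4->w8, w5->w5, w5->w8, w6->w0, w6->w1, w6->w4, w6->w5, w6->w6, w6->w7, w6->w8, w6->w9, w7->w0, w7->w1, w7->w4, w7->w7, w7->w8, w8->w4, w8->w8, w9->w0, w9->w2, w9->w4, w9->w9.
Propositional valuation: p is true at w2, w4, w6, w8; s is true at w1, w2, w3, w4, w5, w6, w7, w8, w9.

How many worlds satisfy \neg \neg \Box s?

Let φ = \neg \neg \Box s. Evaluate φ at each world:
  w0 (successors {w0, w3, w7}): φ is false.
  w1 (successors {w1, w4, w5, w8, w9}): φ is true.
  w2 (successors {w1, w2, w3, w4, w7, w8}): φ is true.
  w3 (successors {w0, w2, w3, w6, w8}): φ is false.
  w4 (successors {w2, w3, w4, w6, w7, w8}): φ is true.
  w5 (successors {w5, w8}): φ is true.
  w6 (successors {w0, w1, w4, w5, w6, w7, w8, w9}): φ is false.
  w7 (successors {w0, w1, w4, w7, w8}): φ is false.
  w8 (successors {w4, w8}): φ is true.
  w9 (successors {w0, w2, w4, w9}): φ is false.
For instance, at w9:
  At w9: \neg \Box s is true, so \neg \neg \Box s is false.
    At w9: \Box s is false, so \neg \Box s is true.
      At w9: \Box s requires s at every successor {w0, w2, w4, w9}.
        s fails at w0, so \Box s is false at w9.
Satisfying worlds: {w1, w2, w4, w5, w8}

5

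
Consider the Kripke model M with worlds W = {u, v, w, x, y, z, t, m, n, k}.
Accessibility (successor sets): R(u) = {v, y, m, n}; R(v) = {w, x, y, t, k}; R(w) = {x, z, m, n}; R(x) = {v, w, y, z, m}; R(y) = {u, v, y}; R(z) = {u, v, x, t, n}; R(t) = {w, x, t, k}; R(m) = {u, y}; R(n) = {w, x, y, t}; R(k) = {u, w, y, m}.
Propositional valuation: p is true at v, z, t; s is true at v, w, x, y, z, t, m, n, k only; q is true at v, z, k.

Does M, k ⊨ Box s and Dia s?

No

Recall that Box ψ holds at a world iff ψ holds at every accessible world, and Dia ψ holds iff ψ holds at some accessible world.
At k: Box s is false, Dia s is true, so Box s and Dia s is false.
  At k: Box s requires s at every successor {u, w, y, m}.
    s fails at u, so Box s is false at k.
  At k: Dia s requires s at some successor in {u, w, y, m}.
    s holds at w, so Dia s is true at k.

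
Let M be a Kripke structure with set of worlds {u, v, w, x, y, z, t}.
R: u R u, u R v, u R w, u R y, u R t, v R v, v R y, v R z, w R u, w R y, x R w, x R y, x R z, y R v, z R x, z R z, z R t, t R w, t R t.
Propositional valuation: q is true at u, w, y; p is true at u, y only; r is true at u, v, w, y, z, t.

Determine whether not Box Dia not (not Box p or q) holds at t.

Yes

Recall that Box ψ holds at a world iff ψ holds at every accessible world, and Dia ψ holds iff ψ holds at some accessible world.
At t: Box Dia not (not Box p or q) is false, so not Box Dia not (not Box p or q) is true.
  At t: Box Dia not (not Box p or q) requires Dia not (not Box p or q) at every successor {w, t}.
    Dia not (not Box p or q) fails at w, so Box Dia not (not Box p or q) is false at t.
      At w: Dia not (not Box p or q) requires not (not Box p or q) at some successor in {u, y}.
        At u: not (not Box p or q) is false.
        At y: not (not Box p or q) is false.
      So Dia not (not Box p or q) is false at w.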